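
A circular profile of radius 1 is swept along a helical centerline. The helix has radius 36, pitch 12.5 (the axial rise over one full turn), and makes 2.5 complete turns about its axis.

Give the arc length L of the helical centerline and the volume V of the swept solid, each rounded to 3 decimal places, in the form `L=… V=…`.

2πR = 2π·36 = 226.194671
per-turn = √(226.194671² + 12.5²) = √(51164.0292 + 156.25) = √51320.2792 = 226.539796
L = 2.5 × 226.539796 = 566.349490
V = π·1² × L = 3.141593 × 566.349490 = 1779.239398

L=566.349 V=1779.239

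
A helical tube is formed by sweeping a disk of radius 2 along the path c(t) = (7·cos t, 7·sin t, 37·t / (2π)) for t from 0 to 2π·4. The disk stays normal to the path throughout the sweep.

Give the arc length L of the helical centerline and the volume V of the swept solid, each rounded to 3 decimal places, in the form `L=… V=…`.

2πR = 2π·7 = 43.982297
per-turn = √(43.982297² + 37²) = √(1934.4425 + 1369) = √3303.4425 = 57.475581
L = 4 × 57.475581 = 229.902326
V = π·2² × L = 12.566371 × 229.902326 = 2889.037831

L=229.902 V=2889.038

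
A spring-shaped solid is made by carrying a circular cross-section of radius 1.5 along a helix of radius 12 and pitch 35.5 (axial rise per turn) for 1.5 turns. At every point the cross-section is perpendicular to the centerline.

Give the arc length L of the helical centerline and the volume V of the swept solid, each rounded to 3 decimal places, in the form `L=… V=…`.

2πR = 2π·12 = 75.398224
per-turn = √(75.398224² + 35.5²) = √(5684.8921 + 1260.25) = √6945.1421 = 83.337519
L = 1.5 × 83.337519 = 125.006279
V = π·1.5² × L = 7.068583 × 125.006279 = 883.617318

L=125.006 V=883.617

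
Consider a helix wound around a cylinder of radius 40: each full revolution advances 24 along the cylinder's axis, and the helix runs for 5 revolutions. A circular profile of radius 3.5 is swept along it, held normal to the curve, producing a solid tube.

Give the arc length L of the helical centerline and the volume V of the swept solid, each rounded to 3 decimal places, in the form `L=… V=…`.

2πR = 2π·40 = 251.327412
per-turn = √(251.327412² + 24²) = √(63165.4682 + 576) = √63741.4682 = 252.470727
L = 5 × 252.470727 = 1262.353637
V = π·3.5² × L = 38.484510 × 1262.353637 = 48581.061165

L=1262.354 V=48581.061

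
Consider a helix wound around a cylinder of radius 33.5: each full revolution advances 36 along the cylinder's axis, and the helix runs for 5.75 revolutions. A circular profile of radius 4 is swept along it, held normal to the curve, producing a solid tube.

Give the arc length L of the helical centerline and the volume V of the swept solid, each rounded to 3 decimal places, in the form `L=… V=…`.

L=1227.873 V=61719.619

2πR = 2π·33.5 = 210.486708
per-turn = √(210.486708² + 36²) = √(44304.6542 + 1296) = √45600.6542 = 213.543097
L = 5.75 × 213.543097 = 1227.872806
V = π·4² × L = 50.265482 × 1227.872806 = 61719.618997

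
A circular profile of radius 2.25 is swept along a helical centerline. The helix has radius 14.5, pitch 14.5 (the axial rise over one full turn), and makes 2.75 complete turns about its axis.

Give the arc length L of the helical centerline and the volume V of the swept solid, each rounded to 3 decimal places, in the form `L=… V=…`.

2πR = 2π·14.5 = 91.106187
per-turn = √(91.106187² + 14.5²) = √(8300.3373 + 210.25) = √8510.5873 = 92.252844
L = 2.75 × 92.252844 = 253.695322
V = π·2.25² × L = 15.904313 × 253.695322 = 4034.849761

L=253.695 V=4034.850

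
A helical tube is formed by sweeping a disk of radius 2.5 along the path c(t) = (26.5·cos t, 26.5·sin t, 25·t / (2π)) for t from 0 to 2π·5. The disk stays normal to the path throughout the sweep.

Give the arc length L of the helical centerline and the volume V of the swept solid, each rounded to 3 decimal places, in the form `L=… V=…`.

L=841.854 V=16529.762

2πR = 2π·26.5 = 166.504411
per-turn = √(166.504411² + 25²) = √(27723.7188 + 625) = √28348.7188 = 168.370778
L = 5 × 168.370778 = 841.853888
V = π·2.5² × L = 19.634954 × 841.853888 = 16529.762441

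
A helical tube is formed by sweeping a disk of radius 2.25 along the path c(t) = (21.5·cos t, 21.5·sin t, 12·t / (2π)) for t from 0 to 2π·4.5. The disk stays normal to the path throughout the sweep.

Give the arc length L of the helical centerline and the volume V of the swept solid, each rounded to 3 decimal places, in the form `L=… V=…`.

2πR = 2π·21.5 = 135.088484
per-turn = √(135.088484² + 12²) = √(18248.8985 + 144) = √18392.8985 = 135.620421
L = 4.5 × 135.620421 = 610.291894
V = π·2.25² × L = 15.904313 × 610.291894 = 9706.273180

L=610.292 V=9706.273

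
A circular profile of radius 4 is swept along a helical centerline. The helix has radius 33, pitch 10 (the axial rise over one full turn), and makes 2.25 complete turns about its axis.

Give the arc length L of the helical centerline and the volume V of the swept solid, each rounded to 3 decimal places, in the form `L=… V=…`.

2πR = 2π·33 = 207.345115
per-turn = √(207.345115² + 10²) = √(42991.9968 + 100) = √43091.9968 = 207.586119
L = 2.25 × 207.586119 = 467.068768
V = π·4² × L = 50.265482 × 467.068768 = 23477.436943

L=467.069 V=23477.437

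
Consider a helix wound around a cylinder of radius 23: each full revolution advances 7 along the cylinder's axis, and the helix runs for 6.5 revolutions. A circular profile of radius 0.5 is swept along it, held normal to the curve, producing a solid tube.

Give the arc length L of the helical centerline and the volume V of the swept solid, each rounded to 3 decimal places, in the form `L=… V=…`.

L=940.438 V=738.618

2πR = 2π·23 = 144.513262
per-turn = √(144.513262² + 7²) = √(20884.0829 + 49) = √20933.0829 = 144.682697
L = 6.5 × 144.682697 = 940.437533
V = π·0.5² × L = 0.785398 × 940.437533 = 738.617911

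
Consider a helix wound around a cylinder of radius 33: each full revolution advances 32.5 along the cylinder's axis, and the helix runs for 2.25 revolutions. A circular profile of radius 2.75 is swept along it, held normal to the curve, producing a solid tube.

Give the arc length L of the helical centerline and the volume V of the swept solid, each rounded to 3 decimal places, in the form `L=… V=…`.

2πR = 2π·33 = 207.345115
per-turn = √(207.345115² + 32.5²) = √(42991.9968 + 1056.25) = √44048.2468 = 209.876742
L = 2.25 × 209.876742 = 472.222669
V = π·2.75² × L = 23.758294 × 472.222669 = 11219.205217

L=472.223 V=11219.205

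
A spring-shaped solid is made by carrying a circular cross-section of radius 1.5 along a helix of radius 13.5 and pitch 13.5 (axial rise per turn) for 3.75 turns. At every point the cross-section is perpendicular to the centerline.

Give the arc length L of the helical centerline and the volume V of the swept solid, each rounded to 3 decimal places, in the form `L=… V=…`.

L=322.090 V=2276.718

2πR = 2π·13.5 = 84.823002
per-turn = √(84.823002² + 13.5²) = √(7194.9416 + 182.25) = √7377.1916 = 85.890579
L = 3.75 × 85.890579 = 322.089672
V = π·1.5² × L = 7.068583 × 322.089672 = 2276.717734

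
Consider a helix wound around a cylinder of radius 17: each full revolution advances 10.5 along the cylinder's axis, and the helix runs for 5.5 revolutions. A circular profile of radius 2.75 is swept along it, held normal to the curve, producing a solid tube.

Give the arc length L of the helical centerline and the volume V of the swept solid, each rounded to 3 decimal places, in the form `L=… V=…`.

2πR = 2π·17 = 106.814150
per-turn = √(106.814150² + 10.5²) = √(11409.2627 + 110.25) = √11519.5127 = 107.328993
L = 5.5 × 107.328993 = 590.309460
V = π·2.75² × L = 23.758294 × 590.309460 = 14024.745968

L=590.309 V=14024.746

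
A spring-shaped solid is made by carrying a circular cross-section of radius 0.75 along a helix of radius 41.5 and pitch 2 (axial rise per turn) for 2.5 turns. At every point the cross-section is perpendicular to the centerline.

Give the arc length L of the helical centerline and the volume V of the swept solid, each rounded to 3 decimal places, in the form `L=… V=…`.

L=651.900 V=1152.002

2πR = 2π·41.5 = 260.752190
per-turn = √(260.752190² + 2²) = √(67991.7047 + 4) = √67995.7047 = 260.759860
L = 2.5 × 260.759860 = 651.899651
V = π·0.75² × L = 1.767146 × 651.899651 = 1152.001774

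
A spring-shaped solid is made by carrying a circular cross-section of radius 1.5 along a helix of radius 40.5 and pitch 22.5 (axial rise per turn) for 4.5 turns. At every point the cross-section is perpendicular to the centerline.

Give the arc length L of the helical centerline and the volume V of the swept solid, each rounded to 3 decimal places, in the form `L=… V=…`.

2πR = 2π·40.5 = 254.469005
per-turn = √(254.469005² + 22.5²) = √(64754.4745 + 506.25) = √65260.7245 = 255.461787
L = 4.5 × 255.461787 = 1149.578040
V = π·1.5² × L = 7.068583 × 1149.578040 = 8125.888333

L=1149.578 V=8125.888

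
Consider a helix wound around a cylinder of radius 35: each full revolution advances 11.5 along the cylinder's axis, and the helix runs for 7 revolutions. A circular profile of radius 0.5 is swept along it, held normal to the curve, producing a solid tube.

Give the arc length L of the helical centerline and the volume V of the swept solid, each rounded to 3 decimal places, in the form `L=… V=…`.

2πR = 2π·35 = 219.911486
per-turn = √(219.911486² + 11.5²) = √(48361.0616 + 132.25) = √48493.3116 = 220.211970
L = 7 × 220.211970 = 1541.483787
V = π·0.5² × L = 0.785398 × 1541.483787 = 1210.678536

L=1541.484 V=1210.679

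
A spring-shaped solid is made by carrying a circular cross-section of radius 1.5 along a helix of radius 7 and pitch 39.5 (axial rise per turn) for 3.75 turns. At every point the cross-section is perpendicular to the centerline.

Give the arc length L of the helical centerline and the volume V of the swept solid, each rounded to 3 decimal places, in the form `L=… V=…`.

2πR = 2π·7 = 43.982297
per-turn = √(43.982297² + 39.5²) = √(1934.4425 + 1560.25) = √3494.6925 = 59.115924
L = 3.75 × 59.115924 = 221.684715
V = π·1.5² × L = 7.068583 × 221.684715 = 1566.996910

L=221.685 V=1566.997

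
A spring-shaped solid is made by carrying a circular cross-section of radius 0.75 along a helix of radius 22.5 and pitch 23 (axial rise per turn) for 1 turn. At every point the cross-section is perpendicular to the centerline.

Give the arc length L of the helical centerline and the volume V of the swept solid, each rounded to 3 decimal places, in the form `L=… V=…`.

2πR = 2π·22.5 = 141.371669
per-turn = √(141.371669² + 23²) = √(19985.9489 + 529) = √20514.9489 = 143.230405
L = 1 × 143.230405 = 143.230405
V = π·0.75² × L = 1.767146 × 143.230405 = 253.109018

L=143.230 V=253.109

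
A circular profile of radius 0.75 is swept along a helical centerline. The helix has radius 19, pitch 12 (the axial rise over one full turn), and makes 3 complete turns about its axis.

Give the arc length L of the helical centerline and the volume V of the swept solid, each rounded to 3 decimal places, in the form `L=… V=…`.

2πR = 2π·19 = 119.380521
per-turn = √(119.380521² + 12²) = √(14251.7088 + 144) = √14395.7088 = 119.982118
L = 3 × 119.982118 = 359.946355
V = π·0.75² × L = 1.767146 × 359.946355 = 636.077715

L=359.946 V=636.078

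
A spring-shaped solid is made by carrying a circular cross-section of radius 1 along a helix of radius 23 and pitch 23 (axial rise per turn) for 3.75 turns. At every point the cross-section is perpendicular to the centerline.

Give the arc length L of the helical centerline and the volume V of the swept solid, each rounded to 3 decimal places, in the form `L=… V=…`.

2πR = 2π·23 = 144.513262
per-turn = √(144.513262² + 23²) = √(20884.0829 + 529) = √21413.0829 = 146.332098
L = 3.75 × 146.332098 = 548.745368
V = π·1² × L = 3.141593 × 548.745368 = 1723.934416

L=548.745 V=1723.934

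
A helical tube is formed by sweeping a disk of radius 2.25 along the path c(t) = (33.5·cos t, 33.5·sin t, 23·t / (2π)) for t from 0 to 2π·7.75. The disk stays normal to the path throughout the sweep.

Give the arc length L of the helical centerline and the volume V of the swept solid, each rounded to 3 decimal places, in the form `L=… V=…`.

L=1640.982 V=26098.688

2πR = 2π·33.5 = 210.486708
per-turn = √(210.486708² + 23²) = √(44304.6542 + 529) = √44833.6542 = 211.739590
L = 7.75 × 211.739590 = 1640.981826
V = π·2.25² × L = 15.904313 × 1640.981826 = 26098.688272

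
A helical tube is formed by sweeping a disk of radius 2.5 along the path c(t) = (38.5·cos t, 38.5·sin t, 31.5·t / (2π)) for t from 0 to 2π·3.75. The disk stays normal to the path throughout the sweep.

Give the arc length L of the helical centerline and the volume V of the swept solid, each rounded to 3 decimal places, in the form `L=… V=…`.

L=914.794 V=17961.929

2πR = 2π·38.5 = 241.902634
per-turn = √(241.902634² + 31.5²) = √(58516.8845 + 992.25) = √59509.1345 = 243.944942
L = 3.75 × 243.944942 = 914.793531
V = π·2.5² × L = 19.634954 × 914.793531 = 17961.928973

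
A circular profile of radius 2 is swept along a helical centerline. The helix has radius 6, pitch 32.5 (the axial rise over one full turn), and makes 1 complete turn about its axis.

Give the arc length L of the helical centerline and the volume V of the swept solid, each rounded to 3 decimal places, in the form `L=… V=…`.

2πR = 2π·6 = 37.699112
per-turn = √(37.699112² + 32.5²) = √(1421.2230 + 1056.25) = √2477.4730 = 49.774221
L = 1 × 49.774221 = 49.774221
V = π·2² × L = 12.566371 × 49.774221 = 625.481303

L=49.774 V=625.481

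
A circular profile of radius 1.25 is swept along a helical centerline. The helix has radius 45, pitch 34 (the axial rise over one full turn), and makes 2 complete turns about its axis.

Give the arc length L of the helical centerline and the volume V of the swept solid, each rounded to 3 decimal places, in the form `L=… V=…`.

L=569.561 V=2795.824

2πR = 2π·45 = 282.743339
per-turn = √(282.743339² + 34²) = √(79943.7956 + 1156) = √81099.7956 = 284.780259
L = 2 × 284.780259 = 569.560517
V = π·1.25² × L = 4.908739 × 569.560517 = 2795.823650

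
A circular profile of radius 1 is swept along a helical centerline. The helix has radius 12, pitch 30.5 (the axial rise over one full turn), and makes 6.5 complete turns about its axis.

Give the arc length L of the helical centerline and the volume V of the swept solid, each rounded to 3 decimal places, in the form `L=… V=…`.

2πR = 2π·12 = 75.398224
per-turn = √(75.398224² + 30.5²) = √(5684.8921 + 930.25) = √6615.1421 = 81.333524
L = 6.5 × 81.333524 = 528.667906
V = π·1² × L = 3.141593 × 528.667906 = 1660.859211

L=528.668 V=1660.859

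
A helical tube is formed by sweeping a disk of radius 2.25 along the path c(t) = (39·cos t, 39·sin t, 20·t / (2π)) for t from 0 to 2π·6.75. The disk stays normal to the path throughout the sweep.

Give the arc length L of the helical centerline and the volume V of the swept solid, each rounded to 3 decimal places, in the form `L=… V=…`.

2πR = 2π·39 = 245.044227
per-turn = √(245.044227² + 20²) = √(60046.6732 + 400) = √60446.6732 = 245.859051
L = 6.75 × 245.859051 = 1659.548597
V = π·2.25² × L = 15.904313 × 1659.548597 = 26393.980012

L=1659.549 V=26393.980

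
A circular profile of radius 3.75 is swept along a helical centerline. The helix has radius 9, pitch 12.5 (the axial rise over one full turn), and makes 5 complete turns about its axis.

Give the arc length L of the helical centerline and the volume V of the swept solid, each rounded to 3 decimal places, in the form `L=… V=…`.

L=289.569 V=12792.754

2πR = 2π·9 = 56.548668
per-turn = √(56.548668² + 12.5²) = √(3197.7518 + 156.25) = √3354.0018 = 57.913745
L = 5 × 57.913745 = 289.568724
V = π·3.75² × L = 44.178647 × 289.568724 = 12792.754330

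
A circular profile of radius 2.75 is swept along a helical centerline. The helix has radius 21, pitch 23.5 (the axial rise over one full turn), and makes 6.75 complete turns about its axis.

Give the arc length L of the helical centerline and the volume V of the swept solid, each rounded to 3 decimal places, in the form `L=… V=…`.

L=904.657 V=21493.106

2πR = 2π·21 = 131.946891
per-turn = √(131.946891² + 23.5²) = √(17409.9822 + 552.25) = √17962.2322 = 134.023252
L = 6.75 × 134.023252 = 904.656953
V = π·2.75² × L = 23.758294 × 904.656953 = 21493.106264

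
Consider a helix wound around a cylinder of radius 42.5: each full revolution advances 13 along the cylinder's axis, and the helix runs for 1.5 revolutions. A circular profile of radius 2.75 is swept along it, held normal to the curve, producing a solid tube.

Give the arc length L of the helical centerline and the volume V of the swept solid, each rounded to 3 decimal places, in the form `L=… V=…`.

2πR = 2π·42.5 = 267.035376
per-turn = √(267.035376² + 13²) = √(71307.8918 + 169) = √71476.8918 = 267.351626
L = 1.5 × 267.351626 = 401.027439
V = π·2.75² × L = 23.758294 × 401.027439 = 9527.727967

L=401.027 V=9527.728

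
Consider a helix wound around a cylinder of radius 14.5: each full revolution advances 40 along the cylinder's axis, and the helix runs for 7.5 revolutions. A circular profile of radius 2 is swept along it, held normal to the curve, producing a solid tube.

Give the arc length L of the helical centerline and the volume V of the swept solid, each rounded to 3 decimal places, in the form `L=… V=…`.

L=746.253 V=9377.695

2πR = 2π·14.5 = 91.106187
per-turn = √(91.106187² + 40²) = √(8300.3373 + 1600) = √9900.3373 = 99.500439
L = 7.5 × 99.500439 = 746.253290
V = π·2² × L = 12.566371 × 746.253290 = 9377.695417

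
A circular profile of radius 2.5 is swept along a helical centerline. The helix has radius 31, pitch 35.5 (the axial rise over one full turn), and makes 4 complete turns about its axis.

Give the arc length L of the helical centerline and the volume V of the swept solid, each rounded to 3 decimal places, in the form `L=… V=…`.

L=791.950 V=15549.894

2πR = 2π·31 = 194.778745
per-turn = √(194.778745² + 35.5²) = √(37938.7593 + 1260.25) = √39199.0093 = 197.987397
L = 4 × 197.987397 = 791.949587
V = π·2.5² × L = 19.634954 × 791.949587 = 15549.893787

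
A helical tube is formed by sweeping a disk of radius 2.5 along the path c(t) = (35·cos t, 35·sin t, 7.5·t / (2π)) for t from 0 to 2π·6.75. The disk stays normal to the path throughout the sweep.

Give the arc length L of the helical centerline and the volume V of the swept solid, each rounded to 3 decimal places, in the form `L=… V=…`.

L=1485.266 V=29163.121

2πR = 2π·35 = 219.911486
per-turn = √(219.911486² + 7.5²) = √(48361.0616 + 56.25) = √48417.3116 = 220.039341
L = 6.75 × 220.039341 = 1485.265551
V = π·2.5² × L = 19.634954 × 1485.265551 = 29163.120906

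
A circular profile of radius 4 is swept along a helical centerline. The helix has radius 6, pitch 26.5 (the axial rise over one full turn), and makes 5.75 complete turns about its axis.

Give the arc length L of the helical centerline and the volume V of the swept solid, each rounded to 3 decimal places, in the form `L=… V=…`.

L=264.967 V=13318.677

2πR = 2π·6 = 37.699112
per-turn = √(37.699112² + 26.5²) = √(1421.2230 + 702.25) = √2123.4730 = 46.081157
L = 5.75 × 46.081157 = 264.966653
V = π·4² × L = 50.265482 × 264.966653 = 13318.676646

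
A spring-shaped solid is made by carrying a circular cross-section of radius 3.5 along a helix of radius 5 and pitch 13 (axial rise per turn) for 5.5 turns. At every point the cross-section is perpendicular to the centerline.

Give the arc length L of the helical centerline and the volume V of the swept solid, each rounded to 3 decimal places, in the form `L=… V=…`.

2πR = 2π·5 = 31.415927
per-turn = √(31.415927² + 13²) = √(986.9604 + 169) = √1155.9604 = 33.999418
L = 5.5 × 33.999418 = 186.996800
V = π·3.5² × L = 38.484510 × 186.996800 = 7196.480231

L=186.997 V=7196.480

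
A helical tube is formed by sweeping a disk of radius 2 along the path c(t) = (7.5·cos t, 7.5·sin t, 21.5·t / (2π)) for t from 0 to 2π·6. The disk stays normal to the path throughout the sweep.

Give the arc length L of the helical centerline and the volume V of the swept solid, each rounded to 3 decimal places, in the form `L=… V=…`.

2πR = 2π·7.5 = 47.123890
per-turn = √(47.123890² + 21.5²) = √(2220.6610 + 462.25) = √2682.9110 = 51.796824
L = 6 × 51.796824 = 310.780945
V = π·2² × L = 12.566371 × 310.780945 = 3905.388532

L=310.781 V=3905.389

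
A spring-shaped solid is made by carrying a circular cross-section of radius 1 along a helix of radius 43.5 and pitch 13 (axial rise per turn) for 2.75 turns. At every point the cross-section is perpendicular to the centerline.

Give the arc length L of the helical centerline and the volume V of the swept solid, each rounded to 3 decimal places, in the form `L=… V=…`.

2πR = 2π·43.5 = 273.318561
per-turn = √(273.318561² + 13²) = √(74703.0357 + 169) = √74872.0357 = 273.627549
L = 2.75 × 273.627549 = 752.475760
V = π·1² × L = 3.141593 × 752.475760 = 2363.972321

L=752.476 V=2363.972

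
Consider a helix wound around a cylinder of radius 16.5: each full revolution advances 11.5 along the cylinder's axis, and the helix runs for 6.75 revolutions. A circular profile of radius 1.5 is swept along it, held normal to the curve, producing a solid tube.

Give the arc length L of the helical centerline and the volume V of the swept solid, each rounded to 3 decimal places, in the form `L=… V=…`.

L=704.082 V=4976.862

2πR = 2π·16.5 = 103.672558
per-turn = √(103.672558² + 11.5²) = √(10747.9992 + 132.25) = √10880.2492 = 104.308433
L = 6.75 × 104.308433 = 704.081923
V = π·1.5² × L = 7.068583 × 704.081923 = 4976.861841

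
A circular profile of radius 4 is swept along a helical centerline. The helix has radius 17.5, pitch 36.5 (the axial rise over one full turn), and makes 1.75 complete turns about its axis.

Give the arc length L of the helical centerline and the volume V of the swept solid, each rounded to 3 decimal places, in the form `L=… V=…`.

2πR = 2π·17.5 = 109.955743
per-turn = √(109.955743² + 36.5²) = √(12090.2654 + 1332.25) = √13422.5154 = 115.855580
L = 1.75 × 115.855580 = 202.747265
V = π·4² × L = 50.265482 × 202.747265 = 10191.189082

L=202.747 V=10191.189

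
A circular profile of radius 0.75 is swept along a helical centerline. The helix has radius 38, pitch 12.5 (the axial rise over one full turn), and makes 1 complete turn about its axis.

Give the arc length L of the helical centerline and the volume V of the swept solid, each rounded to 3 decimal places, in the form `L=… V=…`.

L=239.088 V=422.503

2πR = 2π·38 = 238.761042
per-turn = √(238.761042² + 12.5²) = √(57006.8350 + 156.25) = √57163.0850 = 239.088028
L = 1 × 239.088028 = 239.088028
V = π·0.75² × L = 1.767146 × 239.088028 = 422.503420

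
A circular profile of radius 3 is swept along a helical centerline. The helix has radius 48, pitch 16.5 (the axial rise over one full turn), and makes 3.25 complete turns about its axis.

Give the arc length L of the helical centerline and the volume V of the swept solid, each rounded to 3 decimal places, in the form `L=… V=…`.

2πR = 2π·48 = 301.592895
per-turn = √(301.592895² + 16.5²) = √(90958.2742 + 272.25) = √91230.5242 = 302.043911
L = 3.25 × 302.043911 = 981.642711
V = π·3² × L = 28.274334 × 981.642711 = 27755.293755

L=981.643 V=27755.294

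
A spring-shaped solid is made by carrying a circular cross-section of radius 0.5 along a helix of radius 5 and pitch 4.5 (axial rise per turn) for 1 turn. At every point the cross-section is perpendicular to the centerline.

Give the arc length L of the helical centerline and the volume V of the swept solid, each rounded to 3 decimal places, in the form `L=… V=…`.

2πR = 2π·5 = 31.415927
per-turn = √(31.415927² + 4.5²) = √(986.9604 + 20.25) = √1007.2104 = 31.736579
L = 1 × 31.736579 = 31.736579
V = π·0.5² × L = 0.785398 × 31.736579 = 24.925851

L=31.737 V=24.926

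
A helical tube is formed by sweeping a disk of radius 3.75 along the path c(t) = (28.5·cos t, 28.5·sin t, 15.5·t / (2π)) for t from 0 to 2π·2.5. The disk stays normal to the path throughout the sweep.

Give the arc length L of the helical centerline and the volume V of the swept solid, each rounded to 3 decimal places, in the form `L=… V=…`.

L=449.351 V=19851.714

2πR = 2π·28.5 = 179.070781
per-turn = √(179.070781² + 15.5²) = √(32066.3447 + 240.25) = √32306.5947 = 179.740354
L = 2.5 × 179.740354 = 449.350884
V = π·3.75² × L = 44.178647 × 449.350884 = 19851.713941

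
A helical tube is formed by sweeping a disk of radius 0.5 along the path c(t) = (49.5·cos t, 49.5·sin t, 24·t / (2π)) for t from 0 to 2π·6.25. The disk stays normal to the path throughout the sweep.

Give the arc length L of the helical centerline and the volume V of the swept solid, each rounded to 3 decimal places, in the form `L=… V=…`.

2πR = 2π·49.5 = 311.017673
per-turn = √(311.017673² + 24²) = √(96731.9927 + 576) = √97307.9927 = 311.942291
L = 6.25 × 311.942291 = 1949.639317
V = π·0.5² × L = 0.785398 × 1949.639317 = 1531.243139

L=1949.639 V=1531.243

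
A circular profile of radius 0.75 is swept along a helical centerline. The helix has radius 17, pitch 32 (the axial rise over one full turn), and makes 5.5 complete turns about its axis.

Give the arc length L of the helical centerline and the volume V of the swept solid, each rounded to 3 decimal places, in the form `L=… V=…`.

L=613.275 V=1083.746

2πR = 2π·17 = 106.814150
per-turn = √(106.814150² + 32²) = √(11409.2627 + 1024) = √12433.2627 = 111.504541
L = 5.5 × 111.504541 = 613.274976
V = π·0.75² × L = 1.767146 × 613.274976 = 1083.746340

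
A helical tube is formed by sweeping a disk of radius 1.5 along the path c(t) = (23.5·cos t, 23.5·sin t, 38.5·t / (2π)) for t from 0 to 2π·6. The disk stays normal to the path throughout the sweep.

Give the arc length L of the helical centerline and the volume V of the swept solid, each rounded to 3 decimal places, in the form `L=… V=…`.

2πR = 2π·23.5 = 147.654855
per-turn = √(147.654855² + 38.5²) = √(21801.9561 + 1482.25) = √23284.2061 = 152.591632
L = 6 × 152.591632 = 915.549791
V = π·1.5² × L = 7.068583 × 915.549791 = 6471.640121

L=915.550 V=6471.640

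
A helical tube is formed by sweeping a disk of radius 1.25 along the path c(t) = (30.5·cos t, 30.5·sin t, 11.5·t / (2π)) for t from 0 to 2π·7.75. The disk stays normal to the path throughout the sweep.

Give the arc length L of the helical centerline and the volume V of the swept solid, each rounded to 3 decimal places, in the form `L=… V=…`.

2πR = 2π·30.5 = 191.637152
per-turn = √(191.637152² + 11.5²) = √(36724.7980 + 132.25) = √36857.0480 = 191.981895
L = 7.75 × 191.981895 = 1487.859686
V = π·1.25² × L = 4.908739 × 1487.859686 = 7303.514153

L=1487.860 V=7303.514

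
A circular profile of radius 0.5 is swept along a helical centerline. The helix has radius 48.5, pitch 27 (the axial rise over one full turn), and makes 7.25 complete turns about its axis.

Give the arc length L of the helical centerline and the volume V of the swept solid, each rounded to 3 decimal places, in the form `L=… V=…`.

L=2217.980 V=1741.997

2πR = 2π·48.5 = 304.734487
per-turn = √(304.734487² + 27²) = √(92863.1078 + 729) = √93592.1078 = 305.928272
L = 7.25 × 305.928272 = 2217.979974
V = π·0.5² × L = 0.785398 × 2217.979974 = 1741.997398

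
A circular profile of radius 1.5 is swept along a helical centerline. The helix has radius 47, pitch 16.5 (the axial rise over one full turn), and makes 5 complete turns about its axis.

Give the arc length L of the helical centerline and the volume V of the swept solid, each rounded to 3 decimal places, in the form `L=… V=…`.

2πR = 2π·47 = 295.309709
per-turn = √(295.309709² + 16.5²) = √(87207.8245 + 272.25) = √87480.0745 = 295.770307
L = 5 × 295.770307 = 1478.851535
V = π·1.5² × L = 7.068583 × 1478.851535 = 10453.385515

L=1478.852 V=10453.386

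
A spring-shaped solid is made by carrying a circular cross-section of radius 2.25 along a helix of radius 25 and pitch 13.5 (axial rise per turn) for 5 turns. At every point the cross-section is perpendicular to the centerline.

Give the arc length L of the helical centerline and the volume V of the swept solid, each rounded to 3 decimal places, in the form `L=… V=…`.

L=788.293 V=12537.265

2πR = 2π·25 = 157.079633
per-turn = √(157.079633² + 13.5²) = √(24674.0110 + 182.25) = √24856.2610 = 157.658685
L = 5 × 157.658685 = 788.293426
V = π·2.25² × L = 15.904313 × 788.293426 = 12537.265228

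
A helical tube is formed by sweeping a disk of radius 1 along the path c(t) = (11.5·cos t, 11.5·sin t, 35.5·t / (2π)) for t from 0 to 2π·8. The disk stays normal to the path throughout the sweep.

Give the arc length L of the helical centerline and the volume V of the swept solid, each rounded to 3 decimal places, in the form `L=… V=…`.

L=644.051 V=2023.345

2πR = 2π·11.5 = 72.256631
per-turn = √(72.256631² + 35.5²) = √(5221.0207 + 1260.25) = √6481.2707 = 80.506340
L = 8 × 80.506340 = 644.050717
V = π·1² × L = 3.141593 × 644.050717 = 2023.345002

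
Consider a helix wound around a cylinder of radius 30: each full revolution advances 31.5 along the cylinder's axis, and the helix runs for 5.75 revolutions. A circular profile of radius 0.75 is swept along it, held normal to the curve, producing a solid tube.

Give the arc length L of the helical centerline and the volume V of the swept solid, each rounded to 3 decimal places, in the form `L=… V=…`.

2πR = 2π·30 = 188.495559
per-turn = √(188.495559² + 31.5²) = √(35530.5758 + 992.25) = √36522.8258 = 191.109460
L = 5.75 × 191.109460 = 1098.879397
V = π·0.75² × L = 1.767146 × 1098.879397 = 1941.880186

L=1098.879 V=1941.880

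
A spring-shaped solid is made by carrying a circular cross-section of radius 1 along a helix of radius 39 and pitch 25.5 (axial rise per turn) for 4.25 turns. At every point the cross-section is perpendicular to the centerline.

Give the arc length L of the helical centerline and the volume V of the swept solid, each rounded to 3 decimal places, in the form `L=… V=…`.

2πR = 2π·39 = 245.044227
per-turn = √(245.044227² + 25.5²) = √(60046.6732 + 650.25) = √60696.9232 = 246.367456
L = 4.25 × 246.367456 = 1047.061686
V = π·1² × L = 3.141593 × 1047.061686 = 3289.441301

L=1047.062 V=3289.441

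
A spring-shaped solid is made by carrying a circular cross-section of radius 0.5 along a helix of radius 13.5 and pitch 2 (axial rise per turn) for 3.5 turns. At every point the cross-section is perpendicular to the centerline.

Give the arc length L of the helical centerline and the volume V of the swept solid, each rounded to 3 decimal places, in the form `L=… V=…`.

2πR = 2π·13.5 = 84.823002
per-turn = √(84.823002² + 2²) = √(7194.9416 + 4) = √7198.9416 = 84.846577
L = 3.5 × 84.846577 = 296.963019
V = π·0.5² × L = 0.785398 × 296.963019 = 233.234210

L=296.963 V=233.234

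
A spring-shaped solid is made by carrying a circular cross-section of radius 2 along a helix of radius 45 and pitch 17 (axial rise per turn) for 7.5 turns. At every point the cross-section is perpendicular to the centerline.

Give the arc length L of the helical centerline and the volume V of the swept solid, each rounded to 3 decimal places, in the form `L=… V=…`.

2πR = 2π·45 = 282.743339
per-turn = √(282.743339² + 17²) = √(79943.7956 + 289) = √80232.7956 = 283.253942
L = 7.5 × 283.253942 = 2124.404565
V = π·2² × L = 12.566371 × 2124.404565 = 26696.055097

L=2124.405 V=26696.055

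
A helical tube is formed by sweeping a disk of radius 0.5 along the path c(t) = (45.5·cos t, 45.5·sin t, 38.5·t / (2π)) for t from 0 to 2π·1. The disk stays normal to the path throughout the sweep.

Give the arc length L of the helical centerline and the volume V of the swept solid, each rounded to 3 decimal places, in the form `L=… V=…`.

2πR = 2π·45.5 = 285.884931
per-turn = √(285.884931² + 38.5²) = √(81730.1940 + 1482.25) = √83212.4440 = 288.465672
L = 1 × 288.465672 = 288.465672
V = π·0.5² × L = 0.785398 × 288.465672 = 226.560409

L=288.466 V=226.560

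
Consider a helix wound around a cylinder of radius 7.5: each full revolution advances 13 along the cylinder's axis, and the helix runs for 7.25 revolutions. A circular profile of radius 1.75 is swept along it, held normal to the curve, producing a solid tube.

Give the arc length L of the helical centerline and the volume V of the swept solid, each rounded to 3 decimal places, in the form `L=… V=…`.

L=354.410 V=3409.825

2πR = 2π·7.5 = 47.123890
per-turn = √(47.123890² + 13²) = √(2220.6610 + 169) = √2389.6610 = 48.884159
L = 7.25 × 48.884159 = 354.410152
V = π·1.75² × L = 9.621128 × 354.410152 = 3409.825260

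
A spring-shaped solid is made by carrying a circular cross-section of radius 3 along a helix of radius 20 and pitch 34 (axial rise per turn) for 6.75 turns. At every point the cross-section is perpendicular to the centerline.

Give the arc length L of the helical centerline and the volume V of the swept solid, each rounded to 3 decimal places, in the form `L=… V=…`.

L=878.729 V=24845.473

2πR = 2π·20 = 125.663706
per-turn = √(125.663706² + 34²) = √(15791.3670 + 1156) = √16947.3670 = 130.182053
L = 6.75 × 130.182053 = 878.728861
V = π·3² × L = 28.274334 × 878.728861 = 24845.473203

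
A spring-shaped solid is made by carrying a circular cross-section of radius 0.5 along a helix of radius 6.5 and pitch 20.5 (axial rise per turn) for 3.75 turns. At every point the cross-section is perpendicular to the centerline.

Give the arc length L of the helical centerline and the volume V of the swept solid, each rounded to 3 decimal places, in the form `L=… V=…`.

L=171.364 V=134.589

2πR = 2π·6.5 = 40.840704
per-turn = √(40.840704² + 20.5²) = √(1667.9631 + 420.25) = √2088.2131 = 45.696971
L = 3.75 × 45.696971 = 171.363641
V = π·0.5² × L = 0.785398 × 171.363641 = 134.588689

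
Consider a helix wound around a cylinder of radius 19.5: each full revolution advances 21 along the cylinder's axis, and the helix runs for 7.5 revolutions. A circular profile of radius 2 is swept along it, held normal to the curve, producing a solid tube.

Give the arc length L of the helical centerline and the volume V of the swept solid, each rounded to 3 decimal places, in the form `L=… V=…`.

L=932.316 V=11715.825

2πR = 2π·19.5 = 122.522113
per-turn = √(122.522113² + 21²) = √(15011.6683 + 441) = √15452.6683 = 124.308762
L = 7.5 × 124.308762 = 932.315715
V = π·2² × L = 12.566371 × 932.315715 = 11715.824798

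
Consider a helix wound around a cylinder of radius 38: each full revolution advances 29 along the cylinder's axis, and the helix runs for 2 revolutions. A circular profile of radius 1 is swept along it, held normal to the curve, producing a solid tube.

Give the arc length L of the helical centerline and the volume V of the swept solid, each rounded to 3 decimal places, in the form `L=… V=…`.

L=481.032 V=1511.205

2πR = 2π·38 = 238.761042
per-turn = √(238.761042² + 29²) = √(57006.8350 + 841) = √57847.8350 = 240.515769
L = 2 × 240.515769 = 481.031538
V = π·1² × L = 3.141593 × 481.031538 = 1511.205144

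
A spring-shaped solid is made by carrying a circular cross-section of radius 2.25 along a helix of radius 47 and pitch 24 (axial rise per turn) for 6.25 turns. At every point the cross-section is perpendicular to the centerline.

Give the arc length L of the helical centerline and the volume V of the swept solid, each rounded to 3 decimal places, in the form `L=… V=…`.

2πR = 2π·47 = 295.309709
per-turn = √(295.309709² + 24²) = √(87207.8245 + 576) = √87783.8245 = 296.283352
L = 6.25 × 296.283352 = 1851.770948
V = π·2.25² × L = 15.904313 × 1851.770948 = 29451.144408

L=1851.771 V=29451.144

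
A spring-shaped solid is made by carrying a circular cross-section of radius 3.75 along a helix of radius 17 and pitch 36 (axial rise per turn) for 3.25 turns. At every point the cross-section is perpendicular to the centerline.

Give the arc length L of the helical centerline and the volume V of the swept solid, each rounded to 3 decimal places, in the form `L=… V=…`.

L=366.332 V=16184.064

2πR = 2π·17 = 106.814150
per-turn = √(106.814150² + 36²) = √(11409.2627 + 1296) = √12705.2627 = 112.717624
L = 3.25 × 112.717624 = 366.332277
V = π·3.75² × L = 44.178647 × 366.332277 = 16184.064235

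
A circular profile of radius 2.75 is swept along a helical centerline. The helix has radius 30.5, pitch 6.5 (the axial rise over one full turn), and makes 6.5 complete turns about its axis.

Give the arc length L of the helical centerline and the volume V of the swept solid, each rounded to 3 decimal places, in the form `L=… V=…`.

2πR = 2π·30.5 = 191.637152
per-turn = √(191.637152² + 6.5²) = √(36724.7980 + 42.25) = √36767.0480 = 191.747355
L = 6.5 × 191.747355 = 1246.357805
V = π·2.75² × L = 23.758294 × 1246.357805 = 29611.335702

L=1246.358 V=29611.336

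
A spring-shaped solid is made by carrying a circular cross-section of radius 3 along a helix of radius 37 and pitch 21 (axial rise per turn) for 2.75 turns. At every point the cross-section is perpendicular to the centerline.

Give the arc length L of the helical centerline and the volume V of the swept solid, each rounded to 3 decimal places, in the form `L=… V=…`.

2πR = 2π·37 = 232.477856
per-turn = √(232.477856² + 21²) = √(54045.9537 + 441) = √54486.9537 = 233.424407
L = 2.75 × 233.424407 = 641.917119
V = π·3² × L = 28.274334 × 641.917119 = 18149.778941

L=641.917 V=18149.779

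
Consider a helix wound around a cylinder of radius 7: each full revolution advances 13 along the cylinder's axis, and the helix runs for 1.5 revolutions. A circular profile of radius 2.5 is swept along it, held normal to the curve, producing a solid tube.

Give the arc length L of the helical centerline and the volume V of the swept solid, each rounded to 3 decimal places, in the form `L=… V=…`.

L=68.795 V=1350.786

2πR = 2π·7 = 43.982297
per-turn = √(43.982297² + 13²) = √(1934.4425 + 169) = √2103.4425 = 45.863302
L = 1.5 × 45.863302 = 68.794953
V = π·2.5² × L = 19.634954 × 68.794953 = 1350.785741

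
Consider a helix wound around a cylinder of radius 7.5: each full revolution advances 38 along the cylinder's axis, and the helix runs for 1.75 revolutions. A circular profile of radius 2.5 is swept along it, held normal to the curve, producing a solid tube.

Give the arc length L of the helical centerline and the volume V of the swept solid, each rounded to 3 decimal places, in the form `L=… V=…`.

L=105.939 V=2080.103

2πR = 2π·7.5 = 47.123890
per-turn = √(47.123890² + 38²) = √(2220.6610 + 1444) = √3664.6610 = 60.536443
L = 1.75 × 60.536443 = 105.938776
V = π·2.5² × L = 19.634954 × 105.938776 = 2080.103005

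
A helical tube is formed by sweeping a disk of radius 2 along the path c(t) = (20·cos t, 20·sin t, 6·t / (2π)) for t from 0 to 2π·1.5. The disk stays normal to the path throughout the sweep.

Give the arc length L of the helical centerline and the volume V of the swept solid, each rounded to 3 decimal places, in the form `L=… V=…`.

L=188.710 V=2371.404

2πR = 2π·20 = 125.663706
per-turn = √(125.663706² + 6²) = √(15791.3670 + 36) = √15827.3670 = 125.806864
L = 1.5 × 125.806864 = 188.710296
V = π·2² × L = 12.566371 × 188.710296 = 2371.403519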